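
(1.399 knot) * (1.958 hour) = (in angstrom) 5.073e+13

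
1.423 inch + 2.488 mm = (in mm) 38.63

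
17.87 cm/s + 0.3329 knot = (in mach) 0.001028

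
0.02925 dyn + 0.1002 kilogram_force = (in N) 0.9826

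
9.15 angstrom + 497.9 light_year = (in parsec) 152.7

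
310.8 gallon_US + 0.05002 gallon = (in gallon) 310.9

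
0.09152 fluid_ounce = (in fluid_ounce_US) 0.09152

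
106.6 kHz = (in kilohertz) 106.6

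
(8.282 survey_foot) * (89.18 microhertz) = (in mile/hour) 0.0005036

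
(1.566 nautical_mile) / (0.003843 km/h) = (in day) 31.44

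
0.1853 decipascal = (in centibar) 1.853e-05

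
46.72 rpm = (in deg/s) 280.3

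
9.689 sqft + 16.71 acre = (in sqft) 7.279e+05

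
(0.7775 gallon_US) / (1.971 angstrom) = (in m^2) 1.493e+07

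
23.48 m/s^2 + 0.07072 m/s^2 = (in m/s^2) 23.55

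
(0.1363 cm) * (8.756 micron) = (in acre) 2.949e-12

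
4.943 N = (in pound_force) 1.111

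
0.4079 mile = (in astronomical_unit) 4.388e-09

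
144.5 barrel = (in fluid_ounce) 7.768e+05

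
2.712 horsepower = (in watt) 2022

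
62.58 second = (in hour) 0.01738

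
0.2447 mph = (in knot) 0.2126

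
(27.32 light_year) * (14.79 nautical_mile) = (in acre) 1.749e+18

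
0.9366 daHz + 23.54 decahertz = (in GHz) 2.448e-07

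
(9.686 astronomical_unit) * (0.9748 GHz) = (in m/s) 1.412e+21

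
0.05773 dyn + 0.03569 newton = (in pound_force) 0.008024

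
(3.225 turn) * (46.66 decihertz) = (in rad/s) 94.55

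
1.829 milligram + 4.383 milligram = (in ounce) 0.0002191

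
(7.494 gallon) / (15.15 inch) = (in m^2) 0.07372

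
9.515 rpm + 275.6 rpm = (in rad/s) 29.86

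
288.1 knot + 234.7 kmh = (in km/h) 768.3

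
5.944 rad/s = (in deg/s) 340.6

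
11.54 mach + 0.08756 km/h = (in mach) 11.54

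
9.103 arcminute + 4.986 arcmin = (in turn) 0.0006523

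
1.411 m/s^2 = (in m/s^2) 1.411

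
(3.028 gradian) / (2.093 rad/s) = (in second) 0.02273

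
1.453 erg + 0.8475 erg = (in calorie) 5.498e-08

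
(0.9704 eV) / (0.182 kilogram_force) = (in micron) 8.711e-14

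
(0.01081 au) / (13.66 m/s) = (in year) 3.754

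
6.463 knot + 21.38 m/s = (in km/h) 88.94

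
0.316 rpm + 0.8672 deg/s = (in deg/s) 2.763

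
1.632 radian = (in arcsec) 3.366e+05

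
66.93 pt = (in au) 1.578e-13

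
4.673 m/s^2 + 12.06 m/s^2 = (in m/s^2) 16.73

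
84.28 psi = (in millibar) 5811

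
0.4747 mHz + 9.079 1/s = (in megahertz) 9.079e-06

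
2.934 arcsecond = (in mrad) 0.01422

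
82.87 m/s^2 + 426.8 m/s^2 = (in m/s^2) 509.7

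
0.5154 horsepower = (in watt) 384.3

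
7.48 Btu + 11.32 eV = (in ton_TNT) 1.886e-06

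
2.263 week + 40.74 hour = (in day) 17.54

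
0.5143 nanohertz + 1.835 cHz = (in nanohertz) 1.835e+07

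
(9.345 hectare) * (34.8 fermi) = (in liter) 3.252e-06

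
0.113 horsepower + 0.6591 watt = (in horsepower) 0.1139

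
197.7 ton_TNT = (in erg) 8.272e+18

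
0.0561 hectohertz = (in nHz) 5.61e+09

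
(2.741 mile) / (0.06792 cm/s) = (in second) 6.495e+06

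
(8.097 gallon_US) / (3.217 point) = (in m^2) 27.01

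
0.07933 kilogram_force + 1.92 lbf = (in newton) 9.319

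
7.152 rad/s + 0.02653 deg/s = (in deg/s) 409.8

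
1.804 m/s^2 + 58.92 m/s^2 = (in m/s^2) 60.72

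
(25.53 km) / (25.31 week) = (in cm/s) 0.1668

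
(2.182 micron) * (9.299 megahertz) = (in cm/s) 2029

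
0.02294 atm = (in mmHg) 17.43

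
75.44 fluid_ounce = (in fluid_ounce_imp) 78.52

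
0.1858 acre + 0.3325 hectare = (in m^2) 4077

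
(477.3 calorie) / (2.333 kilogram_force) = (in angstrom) 8.729e+11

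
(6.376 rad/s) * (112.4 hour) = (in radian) 2.58e+06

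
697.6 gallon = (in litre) 2641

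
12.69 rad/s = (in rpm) 121.2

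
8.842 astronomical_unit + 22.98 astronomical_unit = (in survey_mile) 2.958e+09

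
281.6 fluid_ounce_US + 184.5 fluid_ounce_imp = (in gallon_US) 3.585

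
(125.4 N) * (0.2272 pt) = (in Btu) 9.526e-06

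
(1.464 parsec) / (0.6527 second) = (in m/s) 6.921e+16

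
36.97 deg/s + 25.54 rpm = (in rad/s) 3.32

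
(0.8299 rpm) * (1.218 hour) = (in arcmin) 1.31e+06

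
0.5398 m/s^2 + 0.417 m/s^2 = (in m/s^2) 0.9568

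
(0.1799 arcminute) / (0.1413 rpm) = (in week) 5.848e-09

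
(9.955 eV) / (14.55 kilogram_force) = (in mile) 6.946e-24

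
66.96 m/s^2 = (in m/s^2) 66.96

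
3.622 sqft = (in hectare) 3.365e-05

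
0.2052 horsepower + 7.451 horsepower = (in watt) 5709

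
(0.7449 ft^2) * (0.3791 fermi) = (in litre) 2.624e-14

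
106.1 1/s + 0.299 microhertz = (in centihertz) 1.061e+04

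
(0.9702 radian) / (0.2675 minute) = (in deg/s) 3.463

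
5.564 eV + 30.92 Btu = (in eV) 2.036e+23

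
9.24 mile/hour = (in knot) 8.029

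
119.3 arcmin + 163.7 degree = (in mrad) 2892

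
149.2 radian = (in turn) 23.75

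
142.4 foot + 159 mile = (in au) 1.711e-06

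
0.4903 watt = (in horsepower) 0.0006575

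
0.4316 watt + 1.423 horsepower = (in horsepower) 1.424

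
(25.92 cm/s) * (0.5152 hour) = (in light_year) 5.081e-14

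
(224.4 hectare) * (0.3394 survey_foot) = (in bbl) 1.46e+06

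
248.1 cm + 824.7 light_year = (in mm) 7.802e+21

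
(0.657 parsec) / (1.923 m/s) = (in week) 1.743e+10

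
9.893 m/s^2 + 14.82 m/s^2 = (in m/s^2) 24.71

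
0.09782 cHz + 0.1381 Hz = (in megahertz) 1.391e-07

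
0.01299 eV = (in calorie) 4.974e-22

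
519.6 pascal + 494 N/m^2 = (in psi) 0.147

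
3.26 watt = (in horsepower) 0.004372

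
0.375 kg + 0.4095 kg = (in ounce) 27.67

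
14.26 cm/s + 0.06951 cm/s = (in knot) 0.2785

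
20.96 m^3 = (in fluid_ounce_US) 7.087e+05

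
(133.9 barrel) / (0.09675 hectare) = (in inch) 0.8663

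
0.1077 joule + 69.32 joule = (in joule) 69.43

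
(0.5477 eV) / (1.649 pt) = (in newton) 1.508e-16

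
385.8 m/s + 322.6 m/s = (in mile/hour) 1585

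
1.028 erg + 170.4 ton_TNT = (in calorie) 1.704e+11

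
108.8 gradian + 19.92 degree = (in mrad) 2057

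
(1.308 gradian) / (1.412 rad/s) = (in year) 4.614e-10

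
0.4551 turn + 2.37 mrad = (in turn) 0.4555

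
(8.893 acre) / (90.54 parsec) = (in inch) 5.072e-13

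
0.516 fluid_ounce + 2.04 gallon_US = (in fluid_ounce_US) 261.6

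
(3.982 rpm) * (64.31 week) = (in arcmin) 5.576e+10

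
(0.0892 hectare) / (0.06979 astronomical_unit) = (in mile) 5.309e-11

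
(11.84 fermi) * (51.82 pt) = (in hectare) 2.164e-20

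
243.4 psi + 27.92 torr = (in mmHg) 1.262e+04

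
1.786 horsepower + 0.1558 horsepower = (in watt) 1448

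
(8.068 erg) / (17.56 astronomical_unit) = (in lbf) 6.904e-20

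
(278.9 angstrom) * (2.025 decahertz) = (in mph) 1.263e-06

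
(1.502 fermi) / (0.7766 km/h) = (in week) 1.151e-20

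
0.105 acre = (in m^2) 424.9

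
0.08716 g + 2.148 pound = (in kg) 0.9744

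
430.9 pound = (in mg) 1.955e+08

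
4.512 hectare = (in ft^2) 4.857e+05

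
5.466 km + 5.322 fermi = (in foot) 1.793e+04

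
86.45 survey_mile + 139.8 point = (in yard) 1.522e+05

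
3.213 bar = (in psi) 46.6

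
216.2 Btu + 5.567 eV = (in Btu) 216.2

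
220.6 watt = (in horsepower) 0.2958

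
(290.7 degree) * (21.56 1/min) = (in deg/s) 104.5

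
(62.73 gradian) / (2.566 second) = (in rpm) 3.667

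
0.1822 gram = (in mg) 182.2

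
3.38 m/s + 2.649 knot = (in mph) 10.61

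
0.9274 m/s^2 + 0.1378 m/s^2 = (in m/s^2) 1.065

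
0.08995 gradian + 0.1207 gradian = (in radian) 0.003309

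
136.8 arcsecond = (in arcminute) 2.28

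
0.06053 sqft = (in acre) 1.39e-06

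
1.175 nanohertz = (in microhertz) 0.001175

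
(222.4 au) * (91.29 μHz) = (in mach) 8.92e+06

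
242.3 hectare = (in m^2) 2.423e+06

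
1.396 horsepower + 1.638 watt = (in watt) 1043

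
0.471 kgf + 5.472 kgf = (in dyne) 5.828e+06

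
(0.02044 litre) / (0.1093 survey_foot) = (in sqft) 0.006604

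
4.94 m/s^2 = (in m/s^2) 4.94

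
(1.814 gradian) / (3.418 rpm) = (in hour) 2.211e-05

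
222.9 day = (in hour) 5350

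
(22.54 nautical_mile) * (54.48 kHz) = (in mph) 5.087e+09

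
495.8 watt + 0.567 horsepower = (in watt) 918.6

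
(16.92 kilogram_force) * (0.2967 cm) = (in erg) 4.923e+06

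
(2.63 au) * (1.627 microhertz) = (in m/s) 6.401e+05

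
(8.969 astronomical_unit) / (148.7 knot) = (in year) 556.2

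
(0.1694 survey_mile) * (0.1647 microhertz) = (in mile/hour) 0.0001004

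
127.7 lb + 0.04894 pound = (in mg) 5.795e+07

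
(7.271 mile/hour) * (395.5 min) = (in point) 2.186e+08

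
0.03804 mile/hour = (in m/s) 0.01701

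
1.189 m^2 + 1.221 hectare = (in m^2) 1.221e+04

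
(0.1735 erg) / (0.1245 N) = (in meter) 1.394e-07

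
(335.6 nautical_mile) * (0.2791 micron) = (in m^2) 0.1735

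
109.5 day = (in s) 9.461e+06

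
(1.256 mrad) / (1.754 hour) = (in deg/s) 1.14e-05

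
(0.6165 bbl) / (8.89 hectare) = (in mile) 6.851e-10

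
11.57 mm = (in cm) 1.157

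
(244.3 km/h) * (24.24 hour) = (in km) 5922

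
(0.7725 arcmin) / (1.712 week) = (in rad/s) 2.17e-10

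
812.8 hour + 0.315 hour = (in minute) 4.879e+04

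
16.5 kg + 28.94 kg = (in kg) 45.44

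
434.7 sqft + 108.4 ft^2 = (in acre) 0.01247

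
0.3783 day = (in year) 0.001036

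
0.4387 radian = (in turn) 0.06982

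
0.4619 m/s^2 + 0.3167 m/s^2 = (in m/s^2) 0.7786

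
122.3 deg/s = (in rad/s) 2.135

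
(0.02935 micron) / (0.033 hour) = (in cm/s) 2.471e-08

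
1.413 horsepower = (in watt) 1054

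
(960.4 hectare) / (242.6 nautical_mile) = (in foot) 70.13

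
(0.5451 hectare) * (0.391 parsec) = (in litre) 6.577e+22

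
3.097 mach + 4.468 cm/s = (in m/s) 1055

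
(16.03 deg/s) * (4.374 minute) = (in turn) 11.69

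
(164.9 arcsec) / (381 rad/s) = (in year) 6.654e-14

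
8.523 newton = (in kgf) 0.8691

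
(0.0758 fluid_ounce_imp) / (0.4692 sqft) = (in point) 0.1401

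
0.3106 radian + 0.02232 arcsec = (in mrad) 310.6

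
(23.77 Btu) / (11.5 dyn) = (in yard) 2.385e+08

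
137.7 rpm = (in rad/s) 14.42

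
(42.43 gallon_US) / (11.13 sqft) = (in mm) 155.3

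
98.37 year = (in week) 5129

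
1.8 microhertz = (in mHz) 0.0018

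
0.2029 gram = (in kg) 0.0002029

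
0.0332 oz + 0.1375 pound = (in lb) 0.1396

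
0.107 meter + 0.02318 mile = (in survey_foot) 122.7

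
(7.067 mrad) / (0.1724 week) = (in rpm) 6.472e-07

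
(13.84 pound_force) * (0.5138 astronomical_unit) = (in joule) 4.732e+12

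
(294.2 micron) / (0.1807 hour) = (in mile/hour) 1.012e-06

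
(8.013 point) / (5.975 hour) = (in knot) 2.555e-07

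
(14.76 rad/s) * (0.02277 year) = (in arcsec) 2.186e+12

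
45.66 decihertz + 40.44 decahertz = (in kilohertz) 0.409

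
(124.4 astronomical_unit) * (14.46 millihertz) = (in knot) 5.231e+11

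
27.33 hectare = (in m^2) 2.733e+05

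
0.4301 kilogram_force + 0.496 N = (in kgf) 0.4807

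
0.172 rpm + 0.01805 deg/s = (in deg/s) 1.05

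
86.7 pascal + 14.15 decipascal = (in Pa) 88.12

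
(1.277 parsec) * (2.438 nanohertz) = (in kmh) 3.458e+08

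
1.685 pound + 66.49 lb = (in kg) 30.92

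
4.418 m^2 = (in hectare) 0.0004418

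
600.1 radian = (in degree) 3.438e+04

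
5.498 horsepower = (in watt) 4100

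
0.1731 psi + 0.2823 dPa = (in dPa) 1.194e+04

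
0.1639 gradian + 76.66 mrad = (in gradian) 5.044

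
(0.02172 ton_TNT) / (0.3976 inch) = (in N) 8.999e+09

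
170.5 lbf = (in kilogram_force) 77.34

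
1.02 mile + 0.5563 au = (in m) 8.322e+10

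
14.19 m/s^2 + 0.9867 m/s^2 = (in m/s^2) 15.18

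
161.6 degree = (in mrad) 2820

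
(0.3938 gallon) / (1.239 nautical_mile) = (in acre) 1.605e-10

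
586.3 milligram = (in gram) 0.5863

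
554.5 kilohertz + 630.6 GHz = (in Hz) 6.306e+11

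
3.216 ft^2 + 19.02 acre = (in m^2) 7.697e+04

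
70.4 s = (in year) 2.232e-06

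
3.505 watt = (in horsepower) 0.0047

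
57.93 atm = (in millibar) 5.87e+04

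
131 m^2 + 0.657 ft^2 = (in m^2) 131.1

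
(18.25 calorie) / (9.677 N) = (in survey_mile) 0.004903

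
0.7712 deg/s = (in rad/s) 0.01346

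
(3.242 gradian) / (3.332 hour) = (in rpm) 4.054e-05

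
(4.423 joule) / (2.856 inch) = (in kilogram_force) 6.217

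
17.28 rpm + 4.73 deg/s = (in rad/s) 1.892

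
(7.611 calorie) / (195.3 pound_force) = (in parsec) 1.188e-18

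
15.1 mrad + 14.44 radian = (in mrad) 1.446e+04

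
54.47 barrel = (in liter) 8660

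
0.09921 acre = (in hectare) 0.04015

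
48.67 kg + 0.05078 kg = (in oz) 1719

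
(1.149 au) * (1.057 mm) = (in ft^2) 1.956e+09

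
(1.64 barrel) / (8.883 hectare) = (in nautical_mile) 1.585e-09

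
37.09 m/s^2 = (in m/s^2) 37.09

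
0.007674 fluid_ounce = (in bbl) 1.427e-06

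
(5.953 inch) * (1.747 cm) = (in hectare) 2.642e-07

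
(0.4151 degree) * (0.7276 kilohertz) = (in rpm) 50.34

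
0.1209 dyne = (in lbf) 2.718e-07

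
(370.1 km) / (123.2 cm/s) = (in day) 3.477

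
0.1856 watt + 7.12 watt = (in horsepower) 0.009797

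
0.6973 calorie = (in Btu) 0.002765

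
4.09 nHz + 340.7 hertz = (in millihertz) 3.407e+05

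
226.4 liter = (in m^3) 0.2264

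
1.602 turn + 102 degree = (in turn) 1.885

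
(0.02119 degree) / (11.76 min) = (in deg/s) 3.003e-05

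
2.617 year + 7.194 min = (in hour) 2.293e+04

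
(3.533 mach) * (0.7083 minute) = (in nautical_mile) 27.61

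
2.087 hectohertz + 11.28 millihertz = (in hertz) 208.7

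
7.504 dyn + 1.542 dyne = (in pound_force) 2.034e-05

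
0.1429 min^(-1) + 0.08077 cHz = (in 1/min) 0.1914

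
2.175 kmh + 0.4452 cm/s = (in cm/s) 60.86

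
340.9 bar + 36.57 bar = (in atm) 372.5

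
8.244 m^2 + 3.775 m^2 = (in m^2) 12.02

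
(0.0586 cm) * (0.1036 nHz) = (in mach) 1.783e-16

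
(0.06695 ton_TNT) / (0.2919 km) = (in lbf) 2.157e+05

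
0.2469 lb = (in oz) 3.95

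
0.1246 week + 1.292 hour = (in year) 0.002537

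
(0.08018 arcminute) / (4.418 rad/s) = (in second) 5.279e-06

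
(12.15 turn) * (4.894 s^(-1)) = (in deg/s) 2.141e+04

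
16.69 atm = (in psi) 245.3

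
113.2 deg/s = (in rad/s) 1.976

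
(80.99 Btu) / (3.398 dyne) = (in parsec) 8.15e-08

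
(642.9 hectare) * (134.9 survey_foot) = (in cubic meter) 2.643e+08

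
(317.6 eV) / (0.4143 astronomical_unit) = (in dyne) 8.21e-23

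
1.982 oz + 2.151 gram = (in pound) 0.1286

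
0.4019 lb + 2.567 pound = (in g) 1347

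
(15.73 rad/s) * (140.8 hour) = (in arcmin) 2.741e+10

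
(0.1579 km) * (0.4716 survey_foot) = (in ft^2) 244.3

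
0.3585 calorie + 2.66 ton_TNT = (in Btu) 1.055e+07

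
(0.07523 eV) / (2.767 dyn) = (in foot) 1.429e-15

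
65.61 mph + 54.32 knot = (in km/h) 206.2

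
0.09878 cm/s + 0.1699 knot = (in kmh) 0.3182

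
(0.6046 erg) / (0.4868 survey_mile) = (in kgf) 7.87e-12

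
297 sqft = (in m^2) 27.59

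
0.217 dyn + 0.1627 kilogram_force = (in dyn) 1.596e+05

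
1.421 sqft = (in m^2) 0.132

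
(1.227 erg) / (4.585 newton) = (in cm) 2.676e-06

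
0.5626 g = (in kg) 0.0005626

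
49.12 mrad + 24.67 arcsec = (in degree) 2.821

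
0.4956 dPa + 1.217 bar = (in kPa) 121.7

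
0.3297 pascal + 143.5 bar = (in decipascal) 1.435e+08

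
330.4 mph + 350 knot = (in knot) 637.1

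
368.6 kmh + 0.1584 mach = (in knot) 303.9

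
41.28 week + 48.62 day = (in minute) 4.861e+05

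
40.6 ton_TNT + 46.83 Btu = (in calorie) 4.06e+10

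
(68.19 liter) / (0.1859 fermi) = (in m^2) 3.668e+14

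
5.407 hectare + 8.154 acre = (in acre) 21.51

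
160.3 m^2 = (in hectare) 0.01603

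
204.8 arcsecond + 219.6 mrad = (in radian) 0.2206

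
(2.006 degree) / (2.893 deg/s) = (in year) 2.199e-08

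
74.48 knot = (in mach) 0.1125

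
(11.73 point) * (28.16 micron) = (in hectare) 1.165e-11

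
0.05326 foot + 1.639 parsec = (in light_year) 5.346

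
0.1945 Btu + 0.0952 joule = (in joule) 205.3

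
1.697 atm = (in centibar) 171.9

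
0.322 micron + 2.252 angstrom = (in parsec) 1.044e-23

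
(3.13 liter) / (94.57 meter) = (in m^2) 3.31e-05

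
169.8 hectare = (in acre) 419.6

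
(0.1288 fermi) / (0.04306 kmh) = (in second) 1.077e-14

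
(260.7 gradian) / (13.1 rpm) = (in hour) 0.0008292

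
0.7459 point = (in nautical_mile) 1.421e-07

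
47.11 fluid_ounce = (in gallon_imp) 0.3065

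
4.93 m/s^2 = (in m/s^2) 4.93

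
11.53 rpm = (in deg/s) 69.18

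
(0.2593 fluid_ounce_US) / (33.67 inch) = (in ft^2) 9.652e-05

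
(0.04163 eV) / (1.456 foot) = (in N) 1.503e-20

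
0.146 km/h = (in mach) 0.0001191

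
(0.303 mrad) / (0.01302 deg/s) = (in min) 0.02222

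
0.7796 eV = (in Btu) 1.184e-22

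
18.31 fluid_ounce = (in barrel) 0.003406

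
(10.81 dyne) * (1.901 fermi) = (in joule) 2.055e-19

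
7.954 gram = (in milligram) 7954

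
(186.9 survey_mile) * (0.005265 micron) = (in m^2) 0.001584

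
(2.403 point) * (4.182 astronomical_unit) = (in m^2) 5.304e+08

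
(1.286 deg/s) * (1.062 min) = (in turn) 0.2276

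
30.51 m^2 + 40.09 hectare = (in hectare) 40.09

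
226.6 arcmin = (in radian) 0.06592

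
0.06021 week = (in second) 3.642e+04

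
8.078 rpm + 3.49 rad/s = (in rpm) 41.41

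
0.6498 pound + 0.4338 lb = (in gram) 491.5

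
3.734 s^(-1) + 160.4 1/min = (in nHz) 6.407e+09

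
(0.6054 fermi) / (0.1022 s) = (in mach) 1.74e-17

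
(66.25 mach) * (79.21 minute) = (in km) 1.072e+05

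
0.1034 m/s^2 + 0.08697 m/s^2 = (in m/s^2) 0.1904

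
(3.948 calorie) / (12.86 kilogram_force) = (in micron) 1.31e+05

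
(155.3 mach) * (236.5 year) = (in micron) 3.944e+20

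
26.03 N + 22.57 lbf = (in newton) 126.4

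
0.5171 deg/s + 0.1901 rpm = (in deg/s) 1.658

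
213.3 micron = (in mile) 1.325e-07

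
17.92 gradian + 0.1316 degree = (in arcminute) 975.6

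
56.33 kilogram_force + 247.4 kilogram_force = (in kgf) 303.7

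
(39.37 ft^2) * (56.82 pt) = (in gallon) 19.37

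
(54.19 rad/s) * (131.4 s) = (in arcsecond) 1.469e+09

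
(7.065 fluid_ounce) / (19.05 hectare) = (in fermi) 1.097e+06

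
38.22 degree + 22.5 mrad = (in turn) 0.1097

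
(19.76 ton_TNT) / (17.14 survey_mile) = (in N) 2.997e+06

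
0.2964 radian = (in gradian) 18.87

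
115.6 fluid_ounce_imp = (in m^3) 0.003285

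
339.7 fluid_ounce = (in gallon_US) 2.654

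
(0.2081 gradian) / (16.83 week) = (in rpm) 3.067e-09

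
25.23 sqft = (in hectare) 0.0002344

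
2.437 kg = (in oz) 85.96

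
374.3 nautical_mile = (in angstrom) 6.932e+15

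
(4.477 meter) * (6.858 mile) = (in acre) 12.21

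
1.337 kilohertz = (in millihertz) 1.337e+06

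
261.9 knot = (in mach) 0.3957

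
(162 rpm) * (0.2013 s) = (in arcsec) 7.044e+05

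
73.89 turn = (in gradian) 2.956e+04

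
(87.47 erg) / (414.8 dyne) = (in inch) 0.08302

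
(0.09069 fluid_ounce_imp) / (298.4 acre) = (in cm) 2.134e-10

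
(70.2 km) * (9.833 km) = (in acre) 1.706e+05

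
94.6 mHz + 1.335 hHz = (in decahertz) 13.36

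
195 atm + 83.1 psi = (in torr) 1.525e+05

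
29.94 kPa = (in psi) 4.342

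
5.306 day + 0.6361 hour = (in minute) 7679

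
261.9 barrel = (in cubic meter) 41.64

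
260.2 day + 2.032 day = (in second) 2.266e+07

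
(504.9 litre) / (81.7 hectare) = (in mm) 0.000618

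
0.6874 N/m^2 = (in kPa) 0.0006874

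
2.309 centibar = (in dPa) 2.309e+04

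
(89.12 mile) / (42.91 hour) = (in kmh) 3.342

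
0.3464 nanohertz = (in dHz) 3.464e-09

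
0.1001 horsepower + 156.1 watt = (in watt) 230.7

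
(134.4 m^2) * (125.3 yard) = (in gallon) 4.068e+06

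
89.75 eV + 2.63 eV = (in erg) 1.48e-10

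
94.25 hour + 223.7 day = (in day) 227.6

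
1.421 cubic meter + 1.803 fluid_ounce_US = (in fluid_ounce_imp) 5.001e+04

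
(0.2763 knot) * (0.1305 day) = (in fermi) 1.603e+18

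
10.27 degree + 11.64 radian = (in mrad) 1.182e+04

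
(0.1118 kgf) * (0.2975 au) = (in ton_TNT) 11.66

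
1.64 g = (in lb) 0.003616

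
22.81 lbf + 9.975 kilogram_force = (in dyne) 1.993e+07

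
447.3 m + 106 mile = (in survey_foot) 5.611e+05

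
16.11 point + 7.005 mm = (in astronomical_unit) 8.482e-14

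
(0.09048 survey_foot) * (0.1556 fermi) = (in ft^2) 4.619e-17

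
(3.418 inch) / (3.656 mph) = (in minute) 0.0008853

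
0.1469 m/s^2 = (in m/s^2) 0.1469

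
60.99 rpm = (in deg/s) 365.9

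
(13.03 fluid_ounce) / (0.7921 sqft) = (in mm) 5.236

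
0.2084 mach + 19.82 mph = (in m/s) 79.82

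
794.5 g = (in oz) 28.03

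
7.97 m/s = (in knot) 15.49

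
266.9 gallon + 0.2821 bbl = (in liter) 1055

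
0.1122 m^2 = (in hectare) 1.122e-05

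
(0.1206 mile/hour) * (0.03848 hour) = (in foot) 24.5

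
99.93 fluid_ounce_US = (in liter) 2.955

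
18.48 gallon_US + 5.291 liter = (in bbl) 0.4733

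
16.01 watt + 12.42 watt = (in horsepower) 0.03813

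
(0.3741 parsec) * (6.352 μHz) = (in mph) 1.64e+11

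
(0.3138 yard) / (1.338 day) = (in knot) 4.825e-06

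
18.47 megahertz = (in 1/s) 1.847e+07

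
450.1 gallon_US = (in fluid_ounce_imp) 5.997e+04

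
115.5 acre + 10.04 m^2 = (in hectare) 46.74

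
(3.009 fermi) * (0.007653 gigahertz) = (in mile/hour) 5.151e-08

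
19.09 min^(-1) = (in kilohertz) 0.0003182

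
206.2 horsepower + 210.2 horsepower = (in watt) 3.105e+05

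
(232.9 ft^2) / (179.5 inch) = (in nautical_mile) 0.002562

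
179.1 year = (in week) 9339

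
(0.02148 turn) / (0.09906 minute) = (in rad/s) 0.02271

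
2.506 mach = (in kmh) 3072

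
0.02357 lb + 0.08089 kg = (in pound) 0.2019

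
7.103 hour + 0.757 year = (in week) 39.51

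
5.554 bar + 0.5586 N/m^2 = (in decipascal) 5.554e+06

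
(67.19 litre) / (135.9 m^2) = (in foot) 0.001622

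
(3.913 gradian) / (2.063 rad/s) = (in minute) 0.0004966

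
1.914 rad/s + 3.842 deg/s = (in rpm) 18.92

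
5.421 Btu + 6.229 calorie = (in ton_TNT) 1.373e-06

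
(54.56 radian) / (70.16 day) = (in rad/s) 9.001e-06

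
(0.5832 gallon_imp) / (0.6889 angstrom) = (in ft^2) 4.143e+08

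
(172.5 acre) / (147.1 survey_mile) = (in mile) 0.001832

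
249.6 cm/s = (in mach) 0.00733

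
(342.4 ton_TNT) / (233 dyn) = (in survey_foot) 2.017e+15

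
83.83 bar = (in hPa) 8.383e+04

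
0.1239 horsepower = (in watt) 92.39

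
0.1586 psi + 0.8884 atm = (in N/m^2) 9.111e+04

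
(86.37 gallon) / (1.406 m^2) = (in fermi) 2.325e+14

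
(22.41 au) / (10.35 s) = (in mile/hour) 7.246e+11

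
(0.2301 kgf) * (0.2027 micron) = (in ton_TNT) 1.093e-16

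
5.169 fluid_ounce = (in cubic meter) 0.0001529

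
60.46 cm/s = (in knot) 1.175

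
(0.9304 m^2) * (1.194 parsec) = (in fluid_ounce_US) 1.159e+21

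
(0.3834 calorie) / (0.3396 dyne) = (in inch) 1.86e+07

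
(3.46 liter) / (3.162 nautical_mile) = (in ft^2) 6.36e-06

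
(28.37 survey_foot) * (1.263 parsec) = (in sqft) 3.627e+18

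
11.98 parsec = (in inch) 1.455e+19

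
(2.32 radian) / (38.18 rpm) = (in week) 9.594e-07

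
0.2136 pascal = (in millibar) 0.002136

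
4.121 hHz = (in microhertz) 4.121e+08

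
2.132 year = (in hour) 1.868e+04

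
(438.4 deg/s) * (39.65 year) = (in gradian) 6.091e+11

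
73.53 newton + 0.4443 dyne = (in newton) 73.53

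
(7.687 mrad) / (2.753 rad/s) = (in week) 4.617e-09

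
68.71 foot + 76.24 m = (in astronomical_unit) 6.496e-10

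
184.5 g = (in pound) 0.4068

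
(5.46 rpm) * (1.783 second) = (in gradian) 64.9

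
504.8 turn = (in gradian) 2.019e+05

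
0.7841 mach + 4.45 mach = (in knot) 3464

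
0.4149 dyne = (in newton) 4.149e-06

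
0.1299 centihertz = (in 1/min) 0.07794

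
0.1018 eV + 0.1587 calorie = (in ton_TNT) 1.587e-10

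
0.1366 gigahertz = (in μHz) 1.366e+14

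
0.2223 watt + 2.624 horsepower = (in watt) 1957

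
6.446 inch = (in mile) 0.0001017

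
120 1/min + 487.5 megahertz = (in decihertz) 4.875e+09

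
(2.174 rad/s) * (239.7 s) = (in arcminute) 1.791e+06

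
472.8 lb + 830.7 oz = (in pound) 524.7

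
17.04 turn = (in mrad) 1.071e+05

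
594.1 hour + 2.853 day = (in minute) 3.975e+04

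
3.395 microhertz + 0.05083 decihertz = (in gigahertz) 5.086e-12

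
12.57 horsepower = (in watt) 9373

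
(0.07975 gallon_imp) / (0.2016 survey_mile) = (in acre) 2.761e-10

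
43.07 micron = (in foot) 0.0001413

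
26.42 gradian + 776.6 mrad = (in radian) 1.192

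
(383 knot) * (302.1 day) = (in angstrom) 5.143e+19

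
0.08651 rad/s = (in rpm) 0.8261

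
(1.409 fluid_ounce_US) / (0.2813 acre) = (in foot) 1.201e-07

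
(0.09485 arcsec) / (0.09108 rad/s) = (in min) 8.415e-08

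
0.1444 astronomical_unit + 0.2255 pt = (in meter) 2.16e+10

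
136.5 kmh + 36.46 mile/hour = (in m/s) 54.22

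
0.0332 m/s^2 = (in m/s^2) 0.0332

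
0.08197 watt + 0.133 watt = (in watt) 0.215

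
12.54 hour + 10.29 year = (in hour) 9.015e+04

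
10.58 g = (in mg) 1.058e+04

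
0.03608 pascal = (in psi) 5.233e-06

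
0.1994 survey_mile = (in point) 9.096e+05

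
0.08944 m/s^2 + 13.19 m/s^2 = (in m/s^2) 13.28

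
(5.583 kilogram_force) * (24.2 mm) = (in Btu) 0.001256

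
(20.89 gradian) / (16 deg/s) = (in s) 1.175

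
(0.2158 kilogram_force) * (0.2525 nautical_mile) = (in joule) 989.6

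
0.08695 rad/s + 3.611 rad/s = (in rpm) 35.31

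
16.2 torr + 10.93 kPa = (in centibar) 13.09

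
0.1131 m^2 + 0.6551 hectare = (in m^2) 6551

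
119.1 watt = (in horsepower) 0.1597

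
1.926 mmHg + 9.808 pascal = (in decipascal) 2666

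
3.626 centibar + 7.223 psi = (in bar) 0.5343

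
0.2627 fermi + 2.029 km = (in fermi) 2.029e+18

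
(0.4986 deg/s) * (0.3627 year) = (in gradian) 6.337e+06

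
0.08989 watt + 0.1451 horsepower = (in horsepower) 0.1452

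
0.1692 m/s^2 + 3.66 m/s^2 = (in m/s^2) 3.829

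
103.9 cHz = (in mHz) 1039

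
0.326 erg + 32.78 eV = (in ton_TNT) 7.792e-18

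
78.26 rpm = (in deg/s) 469.6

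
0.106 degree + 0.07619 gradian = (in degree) 0.1746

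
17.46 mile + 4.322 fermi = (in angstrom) 2.81e+14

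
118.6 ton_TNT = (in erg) 4.962e+18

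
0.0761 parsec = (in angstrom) 2.348e+25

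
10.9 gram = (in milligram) 1.09e+04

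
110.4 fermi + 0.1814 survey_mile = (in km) 0.2919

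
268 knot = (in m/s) 137.9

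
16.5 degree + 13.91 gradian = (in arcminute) 1741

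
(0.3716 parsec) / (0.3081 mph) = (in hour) 2.313e+13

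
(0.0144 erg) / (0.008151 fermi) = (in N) 1.767e+08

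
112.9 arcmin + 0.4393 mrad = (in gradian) 2.119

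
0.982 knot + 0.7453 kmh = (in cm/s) 71.22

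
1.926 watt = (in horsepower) 0.002583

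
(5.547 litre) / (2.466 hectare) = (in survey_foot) 7.38e-07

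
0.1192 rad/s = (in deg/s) 6.83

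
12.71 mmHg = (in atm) 0.01672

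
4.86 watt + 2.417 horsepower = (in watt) 1807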